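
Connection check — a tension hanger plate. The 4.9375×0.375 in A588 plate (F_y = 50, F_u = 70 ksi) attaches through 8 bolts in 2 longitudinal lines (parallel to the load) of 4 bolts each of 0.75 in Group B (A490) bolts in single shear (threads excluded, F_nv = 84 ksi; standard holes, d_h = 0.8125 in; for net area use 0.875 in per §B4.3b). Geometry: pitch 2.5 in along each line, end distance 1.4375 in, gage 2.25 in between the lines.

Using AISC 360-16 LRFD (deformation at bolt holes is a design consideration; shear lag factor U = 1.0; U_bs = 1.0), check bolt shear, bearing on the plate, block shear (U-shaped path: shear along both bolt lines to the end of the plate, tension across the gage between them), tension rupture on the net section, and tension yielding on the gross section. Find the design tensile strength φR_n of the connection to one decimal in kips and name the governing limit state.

Bolt shear: A_b = π(0.75)²/4 = 0.44179 in². φR_n = 0.75 × 84 × 0.44179 × 8 × 1 = 222.7 kips.
Bearing (0.375 in plate, F_u = 70 ksi): end bolts L_c = 1.4375 − 0.8125/2 = 1.03125, R_n = min(1.2×1.03125×0.375×70, 2.4×0.75×0.375×70) = 32.484 kips/bolt; interior L_c = 2.5 − 0.8125 = 1.6875, R_n = 47.25 kips/bolt. φR_n = 0.75 × (2×32.484 + 6×47.25) = 261.4 kips.
Block shear: shear path 2×[1.4375+3×2.5] = 2×8.9375 in, A_gv = 6.7031, A_nv = 2×(8.9375 − 3.5×0.875)×0.375 = 4.4063 in²; tension across gage: (2.25 − 1×0.875)×0.375 = 0.51563 in². R_n = min(0.6×70×4.4063, 0.6×50×6.7031) + 1.0×70×0.51563 = min(185.06, 201.09) + 36.094 = 221.15 kips. φR_n = 0.75 × 221.15 = 165.9 kips.
Tension rupture (net): A_n = (4.9375 − 2×0.875)×0.375 = 1.1953 in² (U = 1.0, A_e = A_n). φR_n = 0.75 × 70 × 1.1953 = 62.8 kips.
Tension yield (gross): A_g = 4.9375×0.375 = 1.8516 in². φR_n = 0.90 × 50 × 1.8516 = 83.3 kips.
Governing: min(222.7, 261.4, 165.9, 62.8, 83.3) = 62.8 kips → net-section rupture.

62.8 kips (net-section rupture governs)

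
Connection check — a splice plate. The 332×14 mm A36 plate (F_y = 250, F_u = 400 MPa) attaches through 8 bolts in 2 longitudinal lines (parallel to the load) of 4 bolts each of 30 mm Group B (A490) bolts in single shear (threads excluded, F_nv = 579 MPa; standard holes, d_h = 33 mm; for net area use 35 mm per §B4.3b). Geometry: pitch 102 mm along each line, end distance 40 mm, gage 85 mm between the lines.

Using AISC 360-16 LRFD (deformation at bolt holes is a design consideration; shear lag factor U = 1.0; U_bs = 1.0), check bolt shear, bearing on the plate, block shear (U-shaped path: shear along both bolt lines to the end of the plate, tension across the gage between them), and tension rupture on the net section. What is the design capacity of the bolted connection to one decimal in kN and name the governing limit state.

1100.4 kN (net-section rupture governs)

Bolt shear: A_b = π(30)²/4 = 706.86 mm². φR_n = 0.75 × 579 × 706.86 × 8 × 1 = 2455.6 kN.
Bearing (14 mm plate, F_u = 400 MPa): end bolts L_c = 40 − 33/2 = 23.5, R_n = min(1.2×23.5×14×400, 2.4×30×14×400) = 157.92 kN/bolt; interior L_c = 102 − 33 = 69, R_n = 403.2 kN/bolt. φR_n = 0.75 × (2×157.92 + 6×403.2) = 2051.3 kN.
Block shear: shear path 2×[40+3×102] = 2×346 mm, A_gv = 9688, A_nv = 2×(346 − 3.5×35)×14 = 6258 mm²; tension across gage: (85 − 1×35)×14 = 700 mm². R_n = min(0.6×400×6258, 0.6×250×9688) + 1.0×400×700 = min(1501.9, 1453.2) + 280 = 1733.2 kN. φR_n = 0.75 × 1733.2 = 1299.9 kN.
Tension rupture (net): A_n = (332 − 2×35)×14 = 3668 mm² (U = 1.0, A_e = A_n). φR_n = 0.75 × 400 × 3668 = 1100.4 kN.
Governing: min(2455.6, 2051.3, 1299.9, 1100.4) = 1100.4 kN → net-section rupture.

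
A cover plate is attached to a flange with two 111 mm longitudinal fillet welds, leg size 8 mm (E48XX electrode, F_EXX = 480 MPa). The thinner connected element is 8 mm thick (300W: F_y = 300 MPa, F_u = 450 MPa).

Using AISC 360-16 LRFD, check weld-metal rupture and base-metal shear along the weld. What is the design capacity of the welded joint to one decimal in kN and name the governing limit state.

271.2 kN (weld metal governs)

Weld metal: throat = 0.707×8 = 5.656 mm, L = 2×111 = 222 mm. φR_n = 0.75 × 0.6 × 480 × 5.656 × 222 = 271.2 kN.
Base metal shear (8 mm plate): yield φR_n = 1.0×0.6×300×8×222 = 319.7 kN; rupture φR_n = 0.75×0.6×450×8×222 = 359.6 kN; take 319.7 kN (yield).
Governing: min(271.2, 319.7) = 271.2 kN → weld metal.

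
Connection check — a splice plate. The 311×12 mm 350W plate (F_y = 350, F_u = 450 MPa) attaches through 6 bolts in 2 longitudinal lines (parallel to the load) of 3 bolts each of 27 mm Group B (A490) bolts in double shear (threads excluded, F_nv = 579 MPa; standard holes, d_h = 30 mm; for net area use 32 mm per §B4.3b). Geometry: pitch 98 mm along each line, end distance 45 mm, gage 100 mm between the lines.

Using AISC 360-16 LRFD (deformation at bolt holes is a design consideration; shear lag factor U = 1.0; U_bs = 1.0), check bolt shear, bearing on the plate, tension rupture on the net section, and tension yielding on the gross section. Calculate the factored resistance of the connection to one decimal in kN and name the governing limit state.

1000.4 kN (net-section rupture governs)

Bolt shear: A_b = π(27)²/4 = 572.56 mm². φR_n = 0.75 × 579 × 572.56 × 6 × 2 = 2983.6 kN.
Bearing (12 mm plate, F_u = 450 MPa): end bolts L_c = 45 − 30/2 = 30, R_n = min(1.2×30×12×450, 2.4×27×12×450) = 194.4 kN/bolt; interior L_c = 98 − 30 = 68, R_n = 349.92 kN/bolt. φR_n = 0.75 × (2×194.4 + 4×349.92) = 1341.4 kN.
Tension rupture (net): A_n = (311 − 2×32)×12 = 2964 mm² (U = 1.0, A_e = A_n). φR_n = 0.75 × 450 × 2964 = 1000.4 kN.
Tension yield (gross): A_g = 311×12 = 3732 mm². φR_n = 0.90 × 350 × 3732 = 1175.6 kN.
Governing: min(2983.6, 1341.4, 1000.4, 1175.6) = 1000.4 kN → net-section rupture.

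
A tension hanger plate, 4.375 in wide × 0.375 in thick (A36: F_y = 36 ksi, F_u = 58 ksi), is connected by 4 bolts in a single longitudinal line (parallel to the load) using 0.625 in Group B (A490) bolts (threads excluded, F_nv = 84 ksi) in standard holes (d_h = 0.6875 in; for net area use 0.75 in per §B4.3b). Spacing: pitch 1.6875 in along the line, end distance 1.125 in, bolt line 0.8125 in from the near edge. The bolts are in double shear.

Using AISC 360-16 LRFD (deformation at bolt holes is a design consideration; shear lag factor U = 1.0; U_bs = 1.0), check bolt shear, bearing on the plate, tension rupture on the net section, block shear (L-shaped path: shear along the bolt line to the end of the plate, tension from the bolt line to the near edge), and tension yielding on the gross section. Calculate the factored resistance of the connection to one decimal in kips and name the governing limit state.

42.0 kips (block shear governs)

Bolt shear: A_b = π(0.625)²/4 = 0.3068 in². φR_n = 0.75 × 84 × 0.3068 × 4 × 2 = 154.6 kips.
Bearing (0.375 in plate, F_u = 58 ksi): end bolts L_c = 1.125 − 0.6875/2 = 0.78125, R_n = min(1.2×0.78125×0.375×58, 2.4×0.625×0.375×58) = 20.391 kips/bolt; interior L_c = 1.6875 − 0.6875 = 1, R_n = 26.1 kips/bolt. φR_n = 0.75 × (1×20.391 + 3×26.1) = 74.0 kips.
Tension rupture (net): A_n = (4.375 − 1×0.75)×0.375 = 1.3594 in² (U = 1.0, A_e = A_n). φR_n = 0.75 × 58 × 1.3594 = 59.1 kips.
Block shear: shear path 1×[1.125+3×1.6875] = 1×6.1875 in, A_gv = 2.3203, A_nv = 1×(6.1875 − 3.5×0.75)×0.375 = 1.3359 in²; tension to near edge: (0.8125 − 0.5×0.75)×0.375 = 0.16406 in². R_n = min(0.6×58×1.3359, 0.6×36×2.3203) + 1.0×58×0.16406 = min(46.489, 50.118) + 9.5155 = 56.005 kips. φR_n = 0.75 × 56.005 = 42.0 kips.
Tension yield (gross): A_g = 4.375×0.375 = 1.6406 in². φR_n = 0.90 × 36 × 1.6406 = 53.2 kips.
Governing: min(154.6, 74.0, 59.1, 42.0, 53.2) = 42.0 kips → block shear.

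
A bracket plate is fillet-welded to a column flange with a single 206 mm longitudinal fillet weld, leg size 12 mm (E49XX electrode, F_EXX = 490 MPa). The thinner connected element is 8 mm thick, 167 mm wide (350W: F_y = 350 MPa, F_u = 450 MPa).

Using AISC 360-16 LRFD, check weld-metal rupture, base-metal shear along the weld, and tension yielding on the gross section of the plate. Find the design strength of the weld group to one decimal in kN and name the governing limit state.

333.7 kN (base-metal shear governs)

Weld metal: throat = 0.707×12 = 8.484 mm, L = 206 mm. φR_n = 0.75 × 0.6 × 490 × 8.484 × 206 = 385.4 kN.
Base metal shear (8 mm plate): yield φR_n = 1.0×0.6×350×8×206 = 346.1 kN; rupture φR_n = 0.75×0.6×450×8×206 = 333.7 kN; take 333.7 kN (rupture).
Tension yield (gross): A_g = 167×8 = 1336 mm². φR_n = 0.90 × 350 × 1336 = 420.8 kN.
Governing: min(385.4, 333.7, 420.8) = 333.7 kN → base-metal shear.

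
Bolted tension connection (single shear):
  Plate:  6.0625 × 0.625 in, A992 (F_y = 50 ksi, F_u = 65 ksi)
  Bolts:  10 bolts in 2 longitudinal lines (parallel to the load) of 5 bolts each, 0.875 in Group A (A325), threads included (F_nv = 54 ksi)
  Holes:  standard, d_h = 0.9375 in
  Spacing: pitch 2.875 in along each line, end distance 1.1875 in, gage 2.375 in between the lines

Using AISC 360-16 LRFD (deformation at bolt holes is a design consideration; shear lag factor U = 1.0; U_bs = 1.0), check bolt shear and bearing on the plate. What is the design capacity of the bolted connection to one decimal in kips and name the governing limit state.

243.5 kips (bolt shear governs)

Bolt shear: A_b = π(0.875)²/4 = 0.60132 in². φR_n = 0.75 × 54 × 0.60132 × 10 × 1 = 243.5 kips.
Bearing (0.625 in plate, F_u = 65 ksi): end bolts L_c = 1.1875 − 0.9375/2 = 0.71875, R_n = min(1.2×0.71875×0.625×65, 2.4×0.875×0.625×65) = 35.039 kips/bolt; interior L_c = 2.875 − 0.9375 = 1.9375, R_n = 85.313 kips/bolt. φR_n = 0.75 × (2×35.039 + 8×85.313) = 564.4 kips.
Governing: min(243.5, 564.4) = 243.5 kips → bolt shear.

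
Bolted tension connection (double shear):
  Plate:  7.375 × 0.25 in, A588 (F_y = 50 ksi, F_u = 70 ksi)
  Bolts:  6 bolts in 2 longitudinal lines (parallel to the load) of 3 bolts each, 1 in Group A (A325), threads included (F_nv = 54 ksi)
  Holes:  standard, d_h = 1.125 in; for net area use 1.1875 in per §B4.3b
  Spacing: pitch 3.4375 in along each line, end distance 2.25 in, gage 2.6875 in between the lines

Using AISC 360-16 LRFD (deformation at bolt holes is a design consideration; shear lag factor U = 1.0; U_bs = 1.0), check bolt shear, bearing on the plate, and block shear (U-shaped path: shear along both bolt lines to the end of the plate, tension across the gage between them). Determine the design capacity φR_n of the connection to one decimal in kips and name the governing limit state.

116.6 kips (block shear governs)

Bolt shear: A_b = π(1)²/4 = 0.7854 in². φR_n = 0.75 × 54 × 0.7854 × 6 × 2 = 381.7 kips.
Bearing (0.25 in plate, F_u = 70 ksi): end bolts L_c = 2.25 − 1.125/2 = 1.6875, R_n = min(1.2×1.6875×0.25×70, 2.4×1×0.25×70) = 35.438 kips/bolt; interior L_c = 3.4375 − 1.125 = 2.3125, R_n = 42 kips/bolt. φR_n = 0.75 × (2×35.438 + 4×42) = 179.2 kips.
Block shear: shear path 2×[2.25+2×3.4375] = 2×9.125 in, A_gv = 4.5625, A_nv = 2×(9.125 − 2.5×1.1875)×0.25 = 3.0781 in²; tension across gage: (2.6875 − 1×1.1875)×0.25 = 0.375 in². R_n = min(0.6×70×3.0781, 0.6×50×4.5625) + 1.0×70×0.375 = min(129.28, 136.88) + 26.25 = 155.53 kips. φR_n = 0.75 × 155.53 = 116.6 kips.
Governing: min(381.7, 179.2, 116.6) = 116.6 kips → block shear.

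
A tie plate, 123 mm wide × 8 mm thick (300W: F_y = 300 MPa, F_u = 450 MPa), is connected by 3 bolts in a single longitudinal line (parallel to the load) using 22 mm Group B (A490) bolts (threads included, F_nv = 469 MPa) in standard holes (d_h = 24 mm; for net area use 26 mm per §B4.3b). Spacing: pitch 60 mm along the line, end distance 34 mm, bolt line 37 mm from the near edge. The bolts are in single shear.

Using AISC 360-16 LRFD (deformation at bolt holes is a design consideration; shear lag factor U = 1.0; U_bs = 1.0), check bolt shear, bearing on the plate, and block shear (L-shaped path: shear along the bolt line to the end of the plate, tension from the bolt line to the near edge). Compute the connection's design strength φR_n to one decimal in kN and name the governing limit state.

Bolt shear: A_b = π(22)²/4 = 380.13 mm². φR_n = 0.75 × 469 × 380.13 × 3 × 1 = 401.1 kN.
Bearing (8 mm plate, F_u = 450 MPa): end bolts L_c = 34 − 24/2 = 22, R_n = min(1.2×22×8×450, 2.4×22×8×450) = 95.04 kN/bolt; interior L_c = 60 − 24 = 36, R_n = 155.52 kN/bolt. φR_n = 0.75 × (1×95.04 + 2×155.52) = 304.6 kN.
Block shear: shear path 1×[34+2×60] = 1×154 mm, A_gv = 1232, A_nv = 1×(154 − 2.5×26)×8 = 712 mm²; tension to near edge: (37 − 0.5×26)×8 = 192 mm². R_n = min(0.6×450×712, 0.6×300×1232) + 1.0×450×192 = min(192.24, 221.76) + 86.4 = 278.64 kN. φR_n = 0.75 × 278.64 = 209.0 kN.
Governing: min(401.1, 304.6, 209.0) = 209.0 kN → block shear.

209.0 kN (block shear governs)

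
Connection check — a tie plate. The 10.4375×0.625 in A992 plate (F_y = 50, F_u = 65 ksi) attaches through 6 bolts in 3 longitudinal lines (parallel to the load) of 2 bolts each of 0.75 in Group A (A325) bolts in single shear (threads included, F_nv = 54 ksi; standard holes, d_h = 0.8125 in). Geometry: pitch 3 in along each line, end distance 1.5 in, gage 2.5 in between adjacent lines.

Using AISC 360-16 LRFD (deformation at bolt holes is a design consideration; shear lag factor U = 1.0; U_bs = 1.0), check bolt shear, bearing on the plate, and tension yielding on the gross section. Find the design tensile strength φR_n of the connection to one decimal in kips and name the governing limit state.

Bolt shear: A_b = π(0.75)²/4 = 0.44179 in². φR_n = 0.75 × 54 × 0.44179 × 6 × 1 = 107.4 kips.
Bearing (0.625 in plate, F_u = 65 ksi): end bolts L_c = 1.5 − 0.8125/2 = 1.09375, R_n = min(1.2×1.09375×0.625×65, 2.4×0.75×0.625×65) = 53.32 kips/bolt; interior L_c = 3 − 0.8125 = 2.1875, R_n = 73.125 kips/bolt. φR_n = 0.75 × (3×53.32 + 3×73.125) = 284.5 kips.
Tension yield (gross): A_g = 10.4375×0.625 = 6.5234 in². φR_n = 0.90 × 50 × 6.5234 = 293.6 kips.
Governing: min(107.4, 284.5, 293.6) = 107.4 kips → bolt shear.

107.4 kips (bolt shear governs)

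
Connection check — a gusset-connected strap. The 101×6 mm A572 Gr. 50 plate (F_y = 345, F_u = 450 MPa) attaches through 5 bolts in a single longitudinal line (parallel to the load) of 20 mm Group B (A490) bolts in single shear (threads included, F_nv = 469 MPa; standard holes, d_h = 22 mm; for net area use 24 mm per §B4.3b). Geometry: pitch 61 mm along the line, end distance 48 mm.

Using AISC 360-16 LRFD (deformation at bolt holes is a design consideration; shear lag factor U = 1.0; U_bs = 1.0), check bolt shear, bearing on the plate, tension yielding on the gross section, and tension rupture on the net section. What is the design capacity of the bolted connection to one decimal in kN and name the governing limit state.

155.9 kN (net-section rupture governs)

Bolt shear: A_b = π(20)²/4 = 314.16 mm². φR_n = 0.75 × 469 × 314.16 × 5 × 1 = 552.5 kN.
Bearing (6 mm plate, F_u = 450 MPa): end bolts L_c = 48 − 22/2 = 37, R_n = min(1.2×37×6×450, 2.4×20×6×450) = 119.88 kN/bolt; interior L_c = 61 − 22 = 39, R_n = 126.36 kN/bolt. φR_n = 0.75 × (1×119.88 + 4×126.36) = 469.0 kN.
Tension yield (gross): A_g = 101×6 = 606 mm². φR_n = 0.90 × 345 × 606 = 188.2 kN.
Tension rupture (net): A_n = (101 − 1×24)×6 = 462 mm² (U = 1.0, A_e = A_n). φR_n = 0.75 × 450 × 462 = 155.9 kN.
Governing: min(552.5, 469.0, 188.2, 155.9) = 155.9 kN → net-section rupture.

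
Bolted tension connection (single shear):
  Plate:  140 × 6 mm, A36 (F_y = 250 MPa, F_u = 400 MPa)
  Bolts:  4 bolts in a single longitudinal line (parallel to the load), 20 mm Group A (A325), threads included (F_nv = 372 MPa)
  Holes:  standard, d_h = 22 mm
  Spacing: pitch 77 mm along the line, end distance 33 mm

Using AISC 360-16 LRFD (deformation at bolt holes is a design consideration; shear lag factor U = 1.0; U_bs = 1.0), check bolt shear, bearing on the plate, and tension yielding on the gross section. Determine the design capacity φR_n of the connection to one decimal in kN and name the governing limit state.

189.0 kN (gross-section yield governs)

Bolt shear: A_b = π(20)²/4 = 314.16 mm². φR_n = 0.75 × 372 × 314.16 × 4 × 1 = 350.6 kN.
Bearing (6 mm plate, F_u = 400 MPa): end bolts L_c = 33 − 22/2 = 22, R_n = min(1.2×22×6×400, 2.4×20×6×400) = 63.36 kN/bolt; interior L_c = 77 − 22 = 55, R_n = 115.2 kN/bolt. φR_n = 0.75 × (1×63.36 + 3×115.2) = 306.7 kN.
Tension yield (gross): A_g = 140×6 = 840 mm². φR_n = 0.90 × 250 × 840 = 189.0 kN.
Governing: min(350.6, 306.7, 189.0) = 189.0 kN → gross-section yield.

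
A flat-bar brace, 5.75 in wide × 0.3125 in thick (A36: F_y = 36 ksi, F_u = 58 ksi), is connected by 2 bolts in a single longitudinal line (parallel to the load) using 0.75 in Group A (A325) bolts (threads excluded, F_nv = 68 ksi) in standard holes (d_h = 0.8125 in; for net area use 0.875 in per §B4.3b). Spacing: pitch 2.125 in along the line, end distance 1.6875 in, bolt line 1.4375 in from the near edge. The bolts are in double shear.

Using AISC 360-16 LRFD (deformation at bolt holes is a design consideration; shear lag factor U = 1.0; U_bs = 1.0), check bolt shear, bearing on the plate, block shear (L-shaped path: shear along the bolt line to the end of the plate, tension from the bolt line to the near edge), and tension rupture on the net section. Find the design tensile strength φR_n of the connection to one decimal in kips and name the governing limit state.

32.9 kips (block shear governs)

Bolt shear: A_b = π(0.75)²/4 = 0.44179 in². φR_n = 0.75 × 68 × 0.44179 × 2 × 2 = 90.1 kips.
Bearing (0.3125 in plate, F_u = 58 ksi): end bolts L_c = 1.6875 − 0.8125/2 = 1.28125, R_n = min(1.2×1.28125×0.3125×58, 2.4×0.75×0.3125×58) = 27.867 kips/bolt; interior L_c = 2.125 − 0.8125 = 1.3125, R_n = 28.547 kips/bolt. φR_n = 0.75 × (1×27.867 + 1×28.547) = 42.3 kips.
Block shear: shear path 1×[1.6875+1×2.125] = 1×3.8125 in, A_gv = 1.1914, A_nv = 1×(3.8125 − 1.5×0.875)×0.3125 = 0.78125 in²; tension to near edge: (1.4375 − 0.5×0.875)×0.3125 = 0.3125 in². R_n = min(0.6×58×0.78125, 0.6×36×1.1914) + 1.0×58×0.3125 = min(27.188, 25.734) + 18.125 = 43.859 kips. φR_n = 0.75 × 43.859 = 32.9 kips.
Tension rupture (net): A_n = (5.75 − 1×0.875)×0.3125 = 1.5234 in² (U = 1.0, A_e = A_n). φR_n = 0.75 × 58 × 1.5234 = 66.3 kips.
Governing: min(90.1, 42.3, 32.9, 66.3) = 32.9 kips → block shear.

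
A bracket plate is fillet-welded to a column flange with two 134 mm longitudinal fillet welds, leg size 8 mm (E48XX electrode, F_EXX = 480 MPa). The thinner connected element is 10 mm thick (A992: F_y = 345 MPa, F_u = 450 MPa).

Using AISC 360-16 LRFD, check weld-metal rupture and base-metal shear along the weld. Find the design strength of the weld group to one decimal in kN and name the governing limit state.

327.4 kN (weld metal governs)

Weld metal: throat = 0.707×8 = 5.656 mm, L = 2×134 = 268 mm. φR_n = 0.75 × 0.6 × 480 × 5.656 × 268 = 327.4 kN.
Base metal shear (10 mm plate): yield φR_n = 1.0×0.6×345×10×268 = 554.8 kN; rupture φR_n = 0.75×0.6×450×10×268 = 542.7 kN; take 542.7 kN (rupture).
Governing: min(327.4, 542.7) = 327.4 kN → weld metal.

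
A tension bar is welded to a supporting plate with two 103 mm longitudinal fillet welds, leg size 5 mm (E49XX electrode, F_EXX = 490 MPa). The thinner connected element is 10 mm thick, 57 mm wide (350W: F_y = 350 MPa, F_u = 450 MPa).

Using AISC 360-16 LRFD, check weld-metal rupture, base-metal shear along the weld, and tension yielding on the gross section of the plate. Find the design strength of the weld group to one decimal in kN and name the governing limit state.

160.6 kN (weld metal governs)

Weld metal: throat = 0.707×5 = 3.535 mm, L = 2×103 = 206 mm. φR_n = 0.75 × 0.6 × 490 × 3.535 × 206 = 160.6 kN.
Base metal shear (10 mm plate): yield φR_n = 1.0×0.6×350×10×206 = 432.6 kN; rupture φR_n = 0.75×0.6×450×10×206 = 417.2 kN; take 417.2 kN (rupture).
Tension yield (gross): A_g = 57×10 = 570 mm². φR_n = 0.90 × 350 × 570 = 179.6 kN.
Governing: min(160.6, 417.2, 179.6) = 160.6 kN → weld metal.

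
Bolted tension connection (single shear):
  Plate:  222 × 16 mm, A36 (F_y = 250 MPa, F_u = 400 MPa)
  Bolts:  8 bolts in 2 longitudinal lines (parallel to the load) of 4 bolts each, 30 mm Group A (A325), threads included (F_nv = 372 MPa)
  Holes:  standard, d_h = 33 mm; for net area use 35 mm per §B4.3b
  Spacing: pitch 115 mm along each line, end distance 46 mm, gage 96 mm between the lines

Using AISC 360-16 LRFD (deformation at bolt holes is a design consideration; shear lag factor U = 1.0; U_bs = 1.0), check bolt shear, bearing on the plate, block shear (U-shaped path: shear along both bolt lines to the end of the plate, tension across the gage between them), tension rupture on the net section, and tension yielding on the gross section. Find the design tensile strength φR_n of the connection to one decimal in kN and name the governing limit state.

Bolt shear: A_b = π(30)²/4 = 706.86 mm². φR_n = 0.75 × 372 × 706.86 × 8 × 1 = 1577.7 kN.
Bearing (16 mm plate, F_u = 400 MPa): end bolts L_c = 46 − 33/2 = 29.5, R_n = min(1.2×29.5×16×400, 2.4×30×16×400) = 226.56 kN/bolt; interior L_c = 115 − 33 = 82, R_n = 460.8 kN/bolt. φR_n = 0.75 × (2×226.56 + 6×460.8) = 2413.4 kN.
Block shear: shear path 2×[46+3×115] = 2×391 mm, A_gv = 12512, A_nv = 2×(391 − 3.5×35)×16 = 8592 mm²; tension across gage: (96 − 1×35)×16 = 976 mm². R_n = min(0.6×400×8592, 0.6×250×12512) + 1.0×400×976 = min(2062.1, 1876.8) + 390.4 = 2267.2 kN. φR_n = 0.75 × 2267.2 = 1700.4 kN.
Tension rupture (net): A_n = (222 − 2×35)×16 = 2432 mm² (U = 1.0, A_e = A_n). φR_n = 0.75 × 400 × 2432 = 729.6 kN.
Tension yield (gross): A_g = 222×16 = 3552 mm². φR_n = 0.90 × 250 × 3552 = 799.2 kN.
Governing: min(1577.7, 2413.4, 1700.4, 729.6, 799.2) = 729.6 kN → net-section rupture.

729.6 kN (net-section rupture governs)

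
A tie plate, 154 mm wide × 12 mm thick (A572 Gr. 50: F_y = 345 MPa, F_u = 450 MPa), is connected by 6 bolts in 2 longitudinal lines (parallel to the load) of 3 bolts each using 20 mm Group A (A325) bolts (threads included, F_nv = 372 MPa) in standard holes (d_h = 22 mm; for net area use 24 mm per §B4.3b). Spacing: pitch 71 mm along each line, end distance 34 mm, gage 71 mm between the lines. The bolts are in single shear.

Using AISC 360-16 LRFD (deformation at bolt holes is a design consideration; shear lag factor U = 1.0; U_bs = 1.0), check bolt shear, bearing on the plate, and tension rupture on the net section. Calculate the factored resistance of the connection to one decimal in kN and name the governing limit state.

Bolt shear: A_b = π(20)²/4 = 314.16 mm². φR_n = 0.75 × 372 × 314.16 × 6 × 1 = 525.9 kN.
Bearing (12 mm plate, F_u = 450 MPa): end bolts L_c = 34 − 22/2 = 23, R_n = min(1.2×23×12×450, 2.4×20×12×450) = 149.04 kN/bolt; interior L_c = 71 − 22 = 49, R_n = 259.2 kN/bolt. φR_n = 0.75 × (2×149.04 + 4×259.2) = 1001.2 kN.
Tension rupture (net): A_n = (154 − 2×24)×12 = 1272 mm² (U = 1.0, A_e = A_n). φR_n = 0.75 × 450 × 1272 = 429.3 kN.
Governing: min(525.9, 1001.2, 429.3) = 429.3 kN → net-section rupture.

429.3 kN (net-section rupture governs)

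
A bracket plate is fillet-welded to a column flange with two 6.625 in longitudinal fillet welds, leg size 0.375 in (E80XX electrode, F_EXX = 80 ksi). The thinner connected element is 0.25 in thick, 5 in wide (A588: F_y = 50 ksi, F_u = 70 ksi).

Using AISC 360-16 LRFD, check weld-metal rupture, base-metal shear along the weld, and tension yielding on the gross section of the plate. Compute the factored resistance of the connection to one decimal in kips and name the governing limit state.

Weld metal: throat = 0.707×0.375 = 0.26513 in, L = 2×6.625 = 13.25 in. φR_n = 0.75 × 0.6 × 80 × 0.26513 × 13.25 = 126.5 kips.
Base metal shear (0.25 in plate): yield φR_n = 1.0×0.6×50×0.25×13.25 = 99.4 kips; rupture φR_n = 0.75×0.6×70×0.25×13.25 = 104.3 kips; take 99.4 kips (yield).
Tension yield (gross): A_g = 5×0.25 = 1.25 in². φR_n = 0.90 × 50 × 1.25 = 56.3 kips.
Governing: min(126.5, 99.4, 56.3) = 56.3 kips → gross-section yield.

56.3 kips (gross-section yield governs)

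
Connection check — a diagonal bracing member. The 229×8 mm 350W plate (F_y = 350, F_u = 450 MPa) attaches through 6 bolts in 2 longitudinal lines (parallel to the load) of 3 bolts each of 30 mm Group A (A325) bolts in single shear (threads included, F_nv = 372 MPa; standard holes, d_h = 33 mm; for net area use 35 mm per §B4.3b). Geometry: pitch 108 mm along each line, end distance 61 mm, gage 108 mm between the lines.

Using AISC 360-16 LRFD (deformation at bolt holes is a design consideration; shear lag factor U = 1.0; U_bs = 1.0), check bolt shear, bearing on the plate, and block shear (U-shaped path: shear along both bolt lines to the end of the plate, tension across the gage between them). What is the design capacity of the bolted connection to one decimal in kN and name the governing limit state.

811.1 kN (block shear governs)

Bolt shear: A_b = π(30)²/4 = 706.86 mm². φR_n = 0.75 × 372 × 706.86 × 6 × 1 = 1183.3 kN.
Bearing (8 mm plate, F_u = 450 MPa): end bolts L_c = 61 − 33/2 = 44.5, R_n = min(1.2×44.5×8×450, 2.4×30×8×450) = 192.24 kN/bolt; interior L_c = 108 − 33 = 75, R_n = 259.2 kN/bolt. φR_n = 0.75 × (2×192.24 + 4×259.2) = 1066.0 kN.
Block shear: shear path 2×[61+2×108] = 2×277 mm, A_gv = 4432, A_nv = 2×(277 − 2.5×35)×8 = 3032 mm²; tension across gage: (108 − 1×35)×8 = 584 mm². R_n = min(0.6×450×3032, 0.6×350×4432) + 1.0×450×584 = min(818.64, 930.72) + 262.8 = 1081.4 kN. φR_n = 0.75 × 1081.4 = 811.1 kN.
Governing: min(1183.3, 1066.0, 811.1) = 811.1 kN → block shear.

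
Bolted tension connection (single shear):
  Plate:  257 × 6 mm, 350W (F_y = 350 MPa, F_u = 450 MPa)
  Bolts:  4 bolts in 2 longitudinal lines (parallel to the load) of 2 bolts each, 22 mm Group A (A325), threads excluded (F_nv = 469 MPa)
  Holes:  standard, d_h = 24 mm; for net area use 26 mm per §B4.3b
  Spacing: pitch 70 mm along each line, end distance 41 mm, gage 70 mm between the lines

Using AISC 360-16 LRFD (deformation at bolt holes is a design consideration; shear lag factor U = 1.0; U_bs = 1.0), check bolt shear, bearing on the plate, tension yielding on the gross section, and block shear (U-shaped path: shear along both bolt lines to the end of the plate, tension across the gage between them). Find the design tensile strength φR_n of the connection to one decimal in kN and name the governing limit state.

Bolt shear: A_b = π(22)²/4 = 380.13 mm². φR_n = 0.75 × 469 × 380.13 × 4 × 1 = 534.8 kN.
Bearing (6 mm plate, F_u = 450 MPa): end bolts L_c = 41 − 24/2 = 29, R_n = min(1.2×29×6×450, 2.4×22×6×450) = 93.96 kN/bolt; interior L_c = 70 − 24 = 46, R_n = 142.56 kN/bolt. φR_n = 0.75 × (2×93.96 + 2×142.56) = 354.8 kN.
Tension yield (gross): A_g = 257×6 = 1542 mm². φR_n = 0.90 × 350 × 1542 = 485.7 kN.
Block shear: shear path 2×[41+1×70] = 2×111 mm, A_gv = 1332, A_nv = 2×(111 − 1.5×26)×6 = 864 mm²; tension across gage: (70 − 1×26)×6 = 264 mm². R_n = min(0.6×450×864, 0.6×350×1332) + 1.0×450×264 = min(233.28, 279.72) + 118.8 = 352.08 kN. φR_n = 0.75 × 352.08 = 264.1 kN.
Governing: min(534.8, 354.8, 485.7, 264.1) = 264.1 kN → block shear.

264.1 kN (block shear governs)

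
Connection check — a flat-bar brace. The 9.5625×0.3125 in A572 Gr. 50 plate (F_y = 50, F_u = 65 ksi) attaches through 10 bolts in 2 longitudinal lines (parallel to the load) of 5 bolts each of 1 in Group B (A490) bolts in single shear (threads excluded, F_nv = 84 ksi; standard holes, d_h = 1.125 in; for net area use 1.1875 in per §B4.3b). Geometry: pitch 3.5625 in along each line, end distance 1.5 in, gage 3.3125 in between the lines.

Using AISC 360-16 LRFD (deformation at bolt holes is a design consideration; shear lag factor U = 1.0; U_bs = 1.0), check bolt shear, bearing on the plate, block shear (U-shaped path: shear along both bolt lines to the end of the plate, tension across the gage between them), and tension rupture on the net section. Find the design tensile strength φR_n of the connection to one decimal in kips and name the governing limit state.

Bolt shear: A_b = π(1)²/4 = 0.7854 in². φR_n = 0.75 × 84 × 0.7854 × 10 × 1 = 494.8 kips.
Bearing (0.3125 in plate, F_u = 65 ksi): end bolts L_c = 1.5 − 1.125/2 = 0.9375, R_n = min(1.2×0.9375×0.3125×65, 2.4×1×0.3125×65) = 22.852 kips/bolt; interior L_c = 3.5625 − 1.125 = 2.4375, R_n = 48.75 kips/bolt. φR_n = 0.75 × (2×22.852 + 8×48.75) = 326.8 kips.
Block shear: shear path 2×[1.5+4×3.5625] = 2×15.75 in, A_gv = 9.8438, A_nv = 2×(15.75 − 4.5×1.1875)×0.3125 = 6.5039 in²; tension across gage: (3.3125 − 1×1.1875)×0.3125 = 0.66406 in². R_n = min(0.6×65×6.5039, 0.6×50×9.8438) + 1.0×65×0.66406 = min(253.65, 295.31) + 43.164 = 296.81 kips. φR_n = 0.75 × 296.81 = 222.6 kips.
Tension rupture (net): A_n = (9.5625 − 2×1.1875)×0.3125 = 2.2461 in² (U = 1.0, A_e = A_n). φR_n = 0.75 × 65 × 2.2461 = 109.5 kips.
Governing: min(494.8, 326.8, 222.6, 109.5) = 109.5 kips → net-section rupture.

109.5 kips (net-section rupture governs)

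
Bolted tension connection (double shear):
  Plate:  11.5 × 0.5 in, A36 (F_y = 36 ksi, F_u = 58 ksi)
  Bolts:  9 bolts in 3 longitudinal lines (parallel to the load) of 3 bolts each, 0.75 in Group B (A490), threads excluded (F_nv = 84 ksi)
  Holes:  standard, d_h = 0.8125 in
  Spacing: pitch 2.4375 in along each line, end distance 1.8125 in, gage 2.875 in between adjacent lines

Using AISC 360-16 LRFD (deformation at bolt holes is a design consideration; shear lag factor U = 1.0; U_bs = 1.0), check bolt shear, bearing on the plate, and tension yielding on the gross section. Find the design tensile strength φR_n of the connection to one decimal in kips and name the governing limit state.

186.3 kips (gross-section yield governs)

Bolt shear: A_b = π(0.75)²/4 = 0.44179 in². φR_n = 0.75 × 84 × 0.44179 × 9 × 2 = 501.0 kips.
Bearing (0.5 in plate, F_u = 58 ksi): end bolts L_c = 1.8125 − 0.8125/2 = 1.40625, R_n = min(1.2×1.40625×0.5×58, 2.4×0.75×0.5×58) = 48.938 kips/bolt; interior L_c = 2.4375 − 0.8125 = 1.625, R_n = 52.2 kips/bolt. φR_n = 0.75 × (3×48.938 + 6×52.2) = 345.0 kips.
Tension yield (gross): A_g = 11.5×0.5 = 5.75 in². φR_n = 0.90 × 36 × 5.75 = 186.3 kips.
Governing: min(501.0, 345.0, 186.3) = 186.3 kips → gross-section yield.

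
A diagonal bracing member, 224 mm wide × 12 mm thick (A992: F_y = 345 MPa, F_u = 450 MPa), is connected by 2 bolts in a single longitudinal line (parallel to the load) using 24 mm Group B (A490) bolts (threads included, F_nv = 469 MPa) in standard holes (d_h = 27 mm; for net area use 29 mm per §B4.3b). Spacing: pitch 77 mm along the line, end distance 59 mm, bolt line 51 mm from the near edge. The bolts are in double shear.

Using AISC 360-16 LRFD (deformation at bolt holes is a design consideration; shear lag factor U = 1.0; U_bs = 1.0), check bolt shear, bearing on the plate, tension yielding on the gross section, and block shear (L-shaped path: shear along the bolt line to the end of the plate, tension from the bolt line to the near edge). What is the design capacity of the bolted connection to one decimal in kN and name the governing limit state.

Bolt shear: A_b = π(24)²/4 = 452.39 mm². φR_n = 0.75 × 469 × 452.39 × 2 × 2 = 636.5 kN.
Bearing (12 mm plate, F_u = 450 MPa): end bolts L_c = 59 − 27/2 = 45.5, R_n = min(1.2×45.5×12×450, 2.4×24×12×450) = 294.84 kN/bolt; interior L_c = 77 − 27 = 50, R_n = 311.04 kN/bolt. φR_n = 0.75 × (1×294.84 + 1×311.04) = 454.4 kN.
Tension yield (gross): A_g = 224×12 = 2688 mm². φR_n = 0.90 × 345 × 2688 = 834.6 kN.
Block shear: shear path 1×[59+1×77] = 1×136 mm, A_gv = 1632, A_nv = 1×(136 − 1.5×29)×12 = 1110 mm²; tension to near edge: (51 − 0.5×29)×12 = 438 mm². R_n = min(0.6×450×1110, 0.6×345×1632) + 1.0×450×438 = min(299.7, 337.82) + 197.1 = 496.8 kN. φR_n = 0.75 × 496.8 = 372.6 kN.
Governing: min(636.5, 454.4, 834.6, 372.6) = 372.6 kN → block shear.

372.6 kN (block shear governs)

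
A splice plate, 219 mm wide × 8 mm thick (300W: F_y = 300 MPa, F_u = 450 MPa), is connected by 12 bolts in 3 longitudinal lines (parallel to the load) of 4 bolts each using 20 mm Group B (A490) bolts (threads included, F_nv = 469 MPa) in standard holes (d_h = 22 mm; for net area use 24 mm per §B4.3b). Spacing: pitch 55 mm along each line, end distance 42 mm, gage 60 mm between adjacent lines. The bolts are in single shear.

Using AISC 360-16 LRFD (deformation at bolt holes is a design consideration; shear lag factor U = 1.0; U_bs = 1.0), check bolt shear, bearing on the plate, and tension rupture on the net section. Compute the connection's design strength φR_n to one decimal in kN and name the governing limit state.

396.9 kN (net-section rupture governs)

Bolt shear: A_b = π(20)²/4 = 314.16 mm². φR_n = 0.75 × 469 × 314.16 × 12 × 1 = 1326.1 kN.
Bearing (8 mm plate, F_u = 450 MPa): end bolts L_c = 42 − 22/2 = 31, R_n = min(1.2×31×8×450, 2.4×20×8×450) = 133.92 kN/bolt; interior L_c = 55 − 22 = 33, R_n = 142.56 kN/bolt. φR_n = 0.75 × (3×133.92 + 9×142.56) = 1263.6 kN.
Tension rupture (net): A_n = (219 − 3×24)×8 = 1176 mm² (U = 1.0, A_e = A_n). φR_n = 0.75 × 450 × 1176 = 396.9 kN.
Governing: min(1326.1, 1263.6, 396.9) = 396.9 kN → net-section rupture.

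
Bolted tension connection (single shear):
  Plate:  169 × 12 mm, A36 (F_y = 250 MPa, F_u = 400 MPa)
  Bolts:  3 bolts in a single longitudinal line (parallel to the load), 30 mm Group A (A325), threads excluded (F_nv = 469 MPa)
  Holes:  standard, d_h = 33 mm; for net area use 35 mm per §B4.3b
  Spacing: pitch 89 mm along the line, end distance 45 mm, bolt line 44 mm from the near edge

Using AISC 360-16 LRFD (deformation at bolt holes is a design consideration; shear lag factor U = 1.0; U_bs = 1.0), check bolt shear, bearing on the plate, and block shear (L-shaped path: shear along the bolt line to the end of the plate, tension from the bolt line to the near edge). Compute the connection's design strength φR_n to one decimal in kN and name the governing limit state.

388.1 kN (block shear governs)

Bolt shear: A_b = π(30)²/4 = 706.86 mm². φR_n = 0.75 × 469 × 706.86 × 3 × 1 = 745.9 kN.
Bearing (12 mm plate, F_u = 400 MPa): end bolts L_c = 45 − 33/2 = 28.5, R_n = min(1.2×28.5×12×400, 2.4×30×12×400) = 164.16 kN/bolt; interior L_c = 89 − 33 = 56, R_n = 322.56 kN/bolt. φR_n = 0.75 × (1×164.16 + 2×322.56) = 607.0 kN.
Block shear: shear path 1×[45+2×89] = 1×223 mm, A_gv = 2676, A_nv = 1×(223 − 2.5×35)×12 = 1626 mm²; tension to near edge: (44 − 0.5×35)×12 = 318 mm². R_n = min(0.6×400×1626, 0.6×250×2676) + 1.0×400×318 = min(390.24, 401.4) + 127.2 = 517.44 kN. φR_n = 0.75 × 517.44 = 388.1 kN.
Governing: min(745.9, 607.0, 388.1) = 388.1 kN → block shear.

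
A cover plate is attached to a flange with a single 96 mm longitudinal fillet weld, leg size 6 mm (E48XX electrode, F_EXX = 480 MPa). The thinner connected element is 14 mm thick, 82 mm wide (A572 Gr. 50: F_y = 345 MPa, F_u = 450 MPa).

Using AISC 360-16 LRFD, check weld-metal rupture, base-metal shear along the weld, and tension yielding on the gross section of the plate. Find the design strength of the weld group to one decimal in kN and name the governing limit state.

Weld metal: throat = 0.707×6 = 4.242 mm, L = 96 mm. φR_n = 0.75 × 0.6 × 480 × 4.242 × 96 = 88.0 kN.
Base metal shear (14 mm plate): yield φR_n = 1.0×0.6×345×14×96 = 278.2 kN; rupture φR_n = 0.75×0.6×450×14×96 = 272.2 kN; take 272.2 kN (rupture).
Tension yield (gross): A_g = 82×14 = 1148 mm². φR_n = 0.90 × 345 × 1148 = 356.5 kN.
Governing: min(88.0, 272.2, 356.5) = 88.0 kN → weld metal.

88.0 kN (weld metal governs)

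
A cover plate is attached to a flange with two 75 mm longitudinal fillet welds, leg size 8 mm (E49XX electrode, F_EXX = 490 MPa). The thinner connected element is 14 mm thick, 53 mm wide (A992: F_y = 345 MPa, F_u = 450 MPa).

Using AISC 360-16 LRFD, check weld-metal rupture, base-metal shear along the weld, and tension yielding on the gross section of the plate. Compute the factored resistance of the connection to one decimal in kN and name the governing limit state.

Weld metal: throat = 0.707×8 = 5.656 mm, L = 2×75 = 150 mm. φR_n = 0.75 × 0.6 × 490 × 5.656 × 150 = 187.1 kN.
Base metal shear (14 mm plate): yield φR_n = 1.0×0.6×345×14×150 = 434.7 kN; rupture φR_n = 0.75×0.6×450×14×150 = 425.3 kN; take 425.3 kN (rupture).
Tension yield (gross): A_g = 53×14 = 742 mm². φR_n = 0.90 × 345 × 742 = 230.4 kN.
Governing: min(187.1, 425.3, 230.4) = 187.1 kN → weld metal.

187.1 kN (weld metal governs)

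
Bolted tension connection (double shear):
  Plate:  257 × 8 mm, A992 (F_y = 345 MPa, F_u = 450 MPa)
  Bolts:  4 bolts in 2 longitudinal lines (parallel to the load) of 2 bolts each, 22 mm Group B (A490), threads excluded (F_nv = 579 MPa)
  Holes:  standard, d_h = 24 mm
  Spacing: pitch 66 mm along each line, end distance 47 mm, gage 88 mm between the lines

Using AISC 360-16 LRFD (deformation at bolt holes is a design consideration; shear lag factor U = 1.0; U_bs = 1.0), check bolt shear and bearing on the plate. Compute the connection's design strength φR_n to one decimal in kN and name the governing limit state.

499.0 kN (bearing governs)

Bolt shear: A_b = π(22)²/4 = 380.13 mm². φR_n = 0.75 × 579 × 380.13 × 4 × 2 = 1320.6 kN.
Bearing (8 mm plate, F_u = 450 MPa): end bolts L_c = 47 − 24/2 = 35, R_n = min(1.2×35×8×450, 2.4×22×8×450) = 151.2 kN/bolt; interior L_c = 66 − 24 = 42, R_n = 181.44 kN/bolt. φR_n = 0.75 × (2×151.2 + 2×181.44) = 499.0 kN.
Governing: min(1320.6, 499.0) = 499.0 kN → bearing.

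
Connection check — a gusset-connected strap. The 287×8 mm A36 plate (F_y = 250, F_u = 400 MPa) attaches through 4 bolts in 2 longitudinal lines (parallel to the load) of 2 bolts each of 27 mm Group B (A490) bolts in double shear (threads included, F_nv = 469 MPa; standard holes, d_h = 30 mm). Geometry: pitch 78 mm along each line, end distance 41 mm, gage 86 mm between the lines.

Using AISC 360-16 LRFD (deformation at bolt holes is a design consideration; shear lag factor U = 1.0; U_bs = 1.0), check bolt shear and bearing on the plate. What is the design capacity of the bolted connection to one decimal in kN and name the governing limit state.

Bolt shear: A_b = π(27)²/4 = 572.56 mm². φR_n = 0.75 × 469 × 572.56 × 4 × 2 = 1611.2 kN.
Bearing (8 mm plate, F_u = 400 MPa): end bolts L_c = 41 − 30/2 = 26, R_n = min(1.2×26×8×400, 2.4×27×8×400) = 99.84 kN/bolt; interior L_c = 78 − 30 = 48, R_n = 184.32 kN/bolt. φR_n = 0.75 × (2×99.84 + 2×184.32) = 426.2 kN.
Governing: min(1611.2, 426.2) = 426.2 kN → bearing.

426.2 kN (bearing governs)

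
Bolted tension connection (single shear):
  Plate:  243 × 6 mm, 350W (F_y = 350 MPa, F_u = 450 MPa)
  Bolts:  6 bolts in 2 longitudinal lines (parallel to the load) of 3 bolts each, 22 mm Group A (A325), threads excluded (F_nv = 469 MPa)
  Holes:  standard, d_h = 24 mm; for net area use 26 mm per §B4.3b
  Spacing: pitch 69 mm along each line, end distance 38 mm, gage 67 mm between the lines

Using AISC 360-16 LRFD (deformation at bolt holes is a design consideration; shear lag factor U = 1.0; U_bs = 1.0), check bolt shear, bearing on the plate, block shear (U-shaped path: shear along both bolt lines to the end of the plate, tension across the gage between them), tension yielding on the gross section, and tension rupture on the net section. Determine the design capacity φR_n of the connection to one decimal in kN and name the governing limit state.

352.8 kN (block shear governs)

Bolt shear: A_b = π(22)²/4 = 380.13 mm². φR_n = 0.75 × 469 × 380.13 × 6 × 1 = 802.3 kN.
Bearing (6 mm plate, F_u = 450 MPa): end bolts L_c = 38 − 24/2 = 26, R_n = min(1.2×26×6×450, 2.4×22×6×450) = 84.24 kN/bolt; interior L_c = 69 − 24 = 45, R_n = 142.56 kN/bolt. φR_n = 0.75 × (2×84.24 + 4×142.56) = 554.0 kN.
Block shear: shear path 2×[38+2×69] = 2×176 mm, A_gv = 2112, A_nv = 2×(176 − 2.5×26)×6 = 1332 mm²; tension across gage: (67 − 1×26)×6 = 246 mm². R_n = min(0.6×450×1332, 0.6×350×2112) + 1.0×450×246 = min(359.64, 443.52) + 110.7 = 470.34 kN. φR_n = 0.75 × 470.34 = 352.8 kN.
Tension yield (gross): A_g = 243×6 = 1458 mm². φR_n = 0.90 × 350 × 1458 = 459.3 kN.
Tension rupture (net): A_n = (243 − 2×26)×6 = 1146 mm² (U = 1.0, A_e = A_n). φR_n = 0.75 × 450 × 1146 = 386.8 kN.
Governing: min(802.3, 554.0, 352.8, 459.3, 386.8) = 352.8 kN → block shear.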